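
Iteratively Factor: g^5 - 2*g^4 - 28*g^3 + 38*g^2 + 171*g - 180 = (g + 4)*(g^4 - 6*g^3 - 4*g^2 + 54*g - 45) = (g - 5)*(g + 4)*(g^3 - g^2 - 9*g + 9) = (g - 5)*(g - 1)*(g + 4)*(g^2 - 9) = (g - 5)*(g - 1)*(g + 3)*(g + 4)*(g - 3)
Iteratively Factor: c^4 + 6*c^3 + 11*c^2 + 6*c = (c + 3)*(c^3 + 3*c^2 + 2*c) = c*(c + 3)*(c^2 + 3*c + 2) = c*(c + 2)*(c + 3)*(c + 1)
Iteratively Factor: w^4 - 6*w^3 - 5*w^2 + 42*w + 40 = (w + 1)*(w^3 - 7*w^2 + 2*w + 40) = (w - 5)*(w + 1)*(w^2 - 2*w - 8) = (w - 5)*(w - 4)*(w + 1)*(w + 2)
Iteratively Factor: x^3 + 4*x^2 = (x)*(x^2 + 4*x) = x*(x + 4)*(x)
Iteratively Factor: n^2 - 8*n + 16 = (n - 4)*(n - 4)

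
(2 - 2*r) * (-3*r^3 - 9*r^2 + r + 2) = 6*r^4 + 12*r^3 - 20*r^2 - 2*r + 4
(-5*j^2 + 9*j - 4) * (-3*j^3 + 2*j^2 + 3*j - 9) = 15*j^5 - 37*j^4 + 15*j^3 + 64*j^2 - 93*j + 36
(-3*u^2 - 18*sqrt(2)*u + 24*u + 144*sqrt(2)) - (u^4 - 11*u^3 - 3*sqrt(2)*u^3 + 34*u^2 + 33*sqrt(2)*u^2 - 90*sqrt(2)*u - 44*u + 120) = -u^4 + 3*sqrt(2)*u^3 + 11*u^3 - 33*sqrt(2)*u^2 - 37*u^2 + 68*u + 72*sqrt(2)*u - 120 + 144*sqrt(2)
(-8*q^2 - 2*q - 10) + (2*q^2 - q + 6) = -6*q^2 - 3*q - 4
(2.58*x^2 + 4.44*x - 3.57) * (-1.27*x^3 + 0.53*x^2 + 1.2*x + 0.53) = -3.2766*x^5 - 4.2714*x^4 + 9.9831*x^3 + 4.8033*x^2 - 1.9308*x - 1.8921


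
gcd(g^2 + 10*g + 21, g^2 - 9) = g + 3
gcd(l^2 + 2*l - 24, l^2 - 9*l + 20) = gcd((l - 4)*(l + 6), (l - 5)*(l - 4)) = l - 4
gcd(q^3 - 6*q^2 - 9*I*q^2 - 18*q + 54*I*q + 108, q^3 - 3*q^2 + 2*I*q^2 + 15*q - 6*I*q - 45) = q - 3*I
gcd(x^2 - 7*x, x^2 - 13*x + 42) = x - 7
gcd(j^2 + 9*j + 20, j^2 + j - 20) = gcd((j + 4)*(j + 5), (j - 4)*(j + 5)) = j + 5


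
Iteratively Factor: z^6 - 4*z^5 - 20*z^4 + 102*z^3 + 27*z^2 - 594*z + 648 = (z - 2)*(z^5 - 2*z^4 - 24*z^3 + 54*z^2 + 135*z - 324) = (z - 3)*(z - 2)*(z^4 + z^3 - 21*z^2 - 9*z + 108) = (z - 3)^2*(z - 2)*(z^3 + 4*z^2 - 9*z - 36) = (z - 3)^2*(z - 2)*(z + 3)*(z^2 + z - 12) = (z - 3)^3*(z - 2)*(z + 3)*(z + 4)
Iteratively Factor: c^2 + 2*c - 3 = (c - 1)*(c + 3)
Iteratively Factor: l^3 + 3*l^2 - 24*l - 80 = (l + 4)*(l^2 - l - 20) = (l + 4)^2*(l - 5)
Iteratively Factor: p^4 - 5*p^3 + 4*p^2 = (p - 1)*(p^3 - 4*p^2) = p*(p - 1)*(p^2 - 4*p) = p^2*(p - 1)*(p - 4)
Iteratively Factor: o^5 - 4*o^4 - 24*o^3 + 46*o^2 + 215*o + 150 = (o - 5)*(o^4 + o^3 - 19*o^2 - 49*o - 30) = (o - 5)^2*(o^3 + 6*o^2 + 11*o + 6) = (o - 5)^2*(o + 2)*(o^2 + 4*o + 3) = (o - 5)^2*(o + 2)*(o + 3)*(o + 1)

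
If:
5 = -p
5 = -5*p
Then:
No Solution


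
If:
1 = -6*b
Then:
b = -1/6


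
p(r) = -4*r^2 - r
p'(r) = -8*r - 1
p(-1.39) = -6.34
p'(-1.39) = 10.12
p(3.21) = -44.43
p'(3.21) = -26.68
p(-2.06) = -14.91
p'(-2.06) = 15.48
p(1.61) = -11.98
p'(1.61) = -13.88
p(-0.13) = 0.06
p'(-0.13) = 0.04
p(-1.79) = -11.03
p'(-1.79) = 13.32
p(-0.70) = -1.26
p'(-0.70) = 4.60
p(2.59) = -29.42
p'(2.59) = -21.72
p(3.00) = -39.00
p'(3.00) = -25.00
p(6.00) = -150.00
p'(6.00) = -49.00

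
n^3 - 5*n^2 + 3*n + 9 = (n - 3)^2*(n + 1)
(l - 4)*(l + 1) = l^2 - 3*l - 4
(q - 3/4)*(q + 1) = q^2 + q/4 - 3/4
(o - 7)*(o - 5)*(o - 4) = o^3 - 16*o^2 + 83*o - 140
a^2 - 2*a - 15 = (a - 5)*(a + 3)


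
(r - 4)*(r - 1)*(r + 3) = r^3 - 2*r^2 - 11*r + 12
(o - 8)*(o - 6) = o^2 - 14*o + 48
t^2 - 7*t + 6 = (t - 6)*(t - 1)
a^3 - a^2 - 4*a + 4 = (a - 2)*(a - 1)*(a + 2)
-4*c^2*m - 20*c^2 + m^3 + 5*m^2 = (-2*c + m)*(2*c + m)*(m + 5)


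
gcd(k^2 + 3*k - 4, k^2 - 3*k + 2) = k - 1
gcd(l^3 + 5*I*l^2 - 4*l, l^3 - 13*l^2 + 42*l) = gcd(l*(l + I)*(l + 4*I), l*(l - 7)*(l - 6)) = l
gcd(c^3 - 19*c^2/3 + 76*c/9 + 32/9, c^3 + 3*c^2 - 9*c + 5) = 1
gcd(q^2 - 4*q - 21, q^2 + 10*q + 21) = q + 3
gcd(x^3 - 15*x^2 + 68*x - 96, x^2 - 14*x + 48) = x - 8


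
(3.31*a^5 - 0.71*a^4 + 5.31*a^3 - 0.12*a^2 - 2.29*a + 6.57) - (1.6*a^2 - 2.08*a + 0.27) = 3.31*a^5 - 0.71*a^4 + 5.31*a^3 - 1.72*a^2 - 0.21*a + 6.3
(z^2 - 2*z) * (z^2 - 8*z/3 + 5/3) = z^4 - 14*z^3/3 + 7*z^2 - 10*z/3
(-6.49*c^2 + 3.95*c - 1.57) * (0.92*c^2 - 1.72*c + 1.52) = -5.9708*c^4 + 14.7968*c^3 - 18.1032*c^2 + 8.7044*c - 2.3864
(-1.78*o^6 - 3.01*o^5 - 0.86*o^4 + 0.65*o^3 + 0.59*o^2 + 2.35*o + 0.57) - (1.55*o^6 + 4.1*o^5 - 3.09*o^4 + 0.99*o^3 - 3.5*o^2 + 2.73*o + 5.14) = -3.33*o^6 - 7.11*o^5 + 2.23*o^4 - 0.34*o^3 + 4.09*o^2 - 0.38*o - 4.57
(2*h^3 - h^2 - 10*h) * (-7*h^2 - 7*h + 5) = -14*h^5 - 7*h^4 + 87*h^3 + 65*h^2 - 50*h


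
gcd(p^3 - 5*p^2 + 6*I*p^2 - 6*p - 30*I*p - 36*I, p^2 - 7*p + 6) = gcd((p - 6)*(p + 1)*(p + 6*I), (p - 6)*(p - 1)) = p - 6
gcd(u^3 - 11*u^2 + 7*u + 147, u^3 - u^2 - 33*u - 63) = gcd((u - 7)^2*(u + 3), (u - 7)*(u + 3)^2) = u^2 - 4*u - 21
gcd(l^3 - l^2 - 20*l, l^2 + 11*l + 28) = l + 4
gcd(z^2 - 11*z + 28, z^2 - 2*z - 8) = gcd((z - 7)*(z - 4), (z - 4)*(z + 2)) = z - 4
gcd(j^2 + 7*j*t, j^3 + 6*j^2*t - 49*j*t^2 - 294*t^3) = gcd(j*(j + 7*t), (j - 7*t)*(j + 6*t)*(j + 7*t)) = j + 7*t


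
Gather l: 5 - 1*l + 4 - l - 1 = 8 - 2*l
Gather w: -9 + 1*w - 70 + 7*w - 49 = 8*w - 128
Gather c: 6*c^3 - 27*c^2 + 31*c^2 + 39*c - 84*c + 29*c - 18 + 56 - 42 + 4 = 6*c^3 + 4*c^2 - 16*c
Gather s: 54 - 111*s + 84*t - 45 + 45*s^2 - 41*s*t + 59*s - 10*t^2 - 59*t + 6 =45*s^2 + s*(-41*t - 52) - 10*t^2 + 25*t + 15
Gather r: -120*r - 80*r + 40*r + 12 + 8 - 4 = 16 - 160*r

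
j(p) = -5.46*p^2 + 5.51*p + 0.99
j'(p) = 5.51 - 10.92*p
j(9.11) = -401.95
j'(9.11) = -93.97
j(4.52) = -85.65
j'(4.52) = -43.85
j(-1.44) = -18.27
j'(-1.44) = 21.23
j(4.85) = -100.72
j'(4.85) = -47.45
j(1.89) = -8.10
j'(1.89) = -15.13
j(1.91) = -8.40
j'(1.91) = -15.35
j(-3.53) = -86.50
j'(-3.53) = 44.06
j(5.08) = -111.92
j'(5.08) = -49.96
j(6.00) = -162.51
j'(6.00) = -60.01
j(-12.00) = -851.37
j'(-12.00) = 136.55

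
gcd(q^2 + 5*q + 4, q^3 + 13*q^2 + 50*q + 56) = q + 4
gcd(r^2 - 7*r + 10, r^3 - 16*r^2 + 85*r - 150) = r - 5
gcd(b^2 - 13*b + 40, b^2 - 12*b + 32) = b - 8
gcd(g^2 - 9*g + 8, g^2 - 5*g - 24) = g - 8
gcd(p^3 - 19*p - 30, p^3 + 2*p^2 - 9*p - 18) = p^2 + 5*p + 6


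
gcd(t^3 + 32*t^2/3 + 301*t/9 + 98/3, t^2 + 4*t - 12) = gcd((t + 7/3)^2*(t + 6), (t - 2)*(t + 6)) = t + 6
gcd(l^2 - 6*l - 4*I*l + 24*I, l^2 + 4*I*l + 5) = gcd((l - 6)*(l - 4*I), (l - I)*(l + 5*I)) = 1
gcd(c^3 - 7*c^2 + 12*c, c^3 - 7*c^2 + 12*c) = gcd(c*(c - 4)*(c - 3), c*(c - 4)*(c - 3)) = c^3 - 7*c^2 + 12*c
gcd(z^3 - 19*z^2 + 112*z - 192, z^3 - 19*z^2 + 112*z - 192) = z^3 - 19*z^2 + 112*z - 192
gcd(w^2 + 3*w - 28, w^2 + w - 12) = 1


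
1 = 1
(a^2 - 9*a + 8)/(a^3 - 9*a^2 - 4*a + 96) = (a - 1)/(a^2 - a - 12)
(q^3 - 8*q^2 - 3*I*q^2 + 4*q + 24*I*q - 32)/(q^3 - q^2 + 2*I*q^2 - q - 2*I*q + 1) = (q^2 - 4*q*(2 + I) + 32*I)/(q^2 + q*(-1 + I) - I)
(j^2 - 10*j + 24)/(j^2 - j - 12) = (j - 6)/(j + 3)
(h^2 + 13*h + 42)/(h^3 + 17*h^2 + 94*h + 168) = 1/(h + 4)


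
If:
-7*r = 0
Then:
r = 0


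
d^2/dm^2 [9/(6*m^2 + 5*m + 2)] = 18*(-36*m^2 - 30*m + (12*m + 5)^2 - 12)/(6*m^2 + 5*m + 2)^3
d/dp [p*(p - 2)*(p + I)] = 3*p^2 + 2*p*(-2 + I) - 2*I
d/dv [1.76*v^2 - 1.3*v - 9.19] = 3.52*v - 1.3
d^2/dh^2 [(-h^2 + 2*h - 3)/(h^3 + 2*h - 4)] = 2*(-h^6 + 6*h^5 - 12*h^4 - 32*h^3 + 30*h^2 - 36*h - 12)/(h^9 + 6*h^7 - 12*h^6 + 12*h^5 - 48*h^4 + 56*h^3 - 48*h^2 + 96*h - 64)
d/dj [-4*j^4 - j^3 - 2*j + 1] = -16*j^3 - 3*j^2 - 2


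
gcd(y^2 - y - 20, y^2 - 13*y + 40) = y - 5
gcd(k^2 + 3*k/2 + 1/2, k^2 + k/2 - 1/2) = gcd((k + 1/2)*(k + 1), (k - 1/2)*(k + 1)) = k + 1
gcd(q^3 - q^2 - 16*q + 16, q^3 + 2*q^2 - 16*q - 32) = q^2 - 16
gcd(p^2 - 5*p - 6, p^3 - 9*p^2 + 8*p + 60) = p - 6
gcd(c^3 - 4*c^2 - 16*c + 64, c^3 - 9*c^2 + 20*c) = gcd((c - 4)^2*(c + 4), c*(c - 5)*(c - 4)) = c - 4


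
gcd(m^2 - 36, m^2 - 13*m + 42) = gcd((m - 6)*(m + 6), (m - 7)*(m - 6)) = m - 6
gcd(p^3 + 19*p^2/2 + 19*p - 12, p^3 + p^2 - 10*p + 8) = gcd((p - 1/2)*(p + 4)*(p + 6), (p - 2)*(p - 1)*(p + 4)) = p + 4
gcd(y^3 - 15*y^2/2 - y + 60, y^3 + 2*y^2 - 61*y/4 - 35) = y^2 - 3*y/2 - 10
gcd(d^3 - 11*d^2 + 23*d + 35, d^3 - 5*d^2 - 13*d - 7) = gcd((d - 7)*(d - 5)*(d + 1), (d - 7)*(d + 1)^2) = d^2 - 6*d - 7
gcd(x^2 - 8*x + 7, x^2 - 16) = 1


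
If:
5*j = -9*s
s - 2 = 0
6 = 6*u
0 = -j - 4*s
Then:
No Solution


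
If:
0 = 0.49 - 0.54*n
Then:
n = 0.91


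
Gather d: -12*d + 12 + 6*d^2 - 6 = 6*d^2 - 12*d + 6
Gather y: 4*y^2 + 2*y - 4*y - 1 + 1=4*y^2 - 2*y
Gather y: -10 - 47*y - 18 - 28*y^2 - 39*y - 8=-28*y^2 - 86*y - 36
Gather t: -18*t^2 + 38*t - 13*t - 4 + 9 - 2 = -18*t^2 + 25*t + 3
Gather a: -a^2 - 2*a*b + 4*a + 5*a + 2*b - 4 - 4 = -a^2 + a*(9 - 2*b) + 2*b - 8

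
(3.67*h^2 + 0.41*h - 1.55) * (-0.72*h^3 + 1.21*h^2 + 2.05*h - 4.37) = -2.6424*h^5 + 4.1455*h^4 + 9.1356*h^3 - 17.0729*h^2 - 4.9692*h + 6.7735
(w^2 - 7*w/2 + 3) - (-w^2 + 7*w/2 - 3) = 2*w^2 - 7*w + 6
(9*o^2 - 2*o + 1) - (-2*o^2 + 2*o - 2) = 11*o^2 - 4*o + 3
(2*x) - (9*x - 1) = 1 - 7*x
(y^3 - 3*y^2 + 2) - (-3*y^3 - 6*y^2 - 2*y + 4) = 4*y^3 + 3*y^2 + 2*y - 2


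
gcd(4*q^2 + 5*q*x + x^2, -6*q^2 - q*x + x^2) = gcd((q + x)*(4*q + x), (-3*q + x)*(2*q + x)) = 1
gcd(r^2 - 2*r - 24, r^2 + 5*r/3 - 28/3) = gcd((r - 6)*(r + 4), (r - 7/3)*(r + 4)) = r + 4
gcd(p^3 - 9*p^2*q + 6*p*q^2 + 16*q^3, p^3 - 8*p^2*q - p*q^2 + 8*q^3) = p^2 - 7*p*q - 8*q^2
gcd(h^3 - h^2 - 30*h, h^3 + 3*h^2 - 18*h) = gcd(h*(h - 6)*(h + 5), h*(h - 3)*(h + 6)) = h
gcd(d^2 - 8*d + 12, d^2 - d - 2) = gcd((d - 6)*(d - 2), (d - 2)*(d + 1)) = d - 2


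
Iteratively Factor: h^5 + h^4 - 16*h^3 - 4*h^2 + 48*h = (h + 2)*(h^4 - h^3 - 14*h^2 + 24*h) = h*(h + 2)*(h^3 - h^2 - 14*h + 24) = h*(h - 3)*(h + 2)*(h^2 + 2*h - 8) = h*(h - 3)*(h - 2)*(h + 2)*(h + 4)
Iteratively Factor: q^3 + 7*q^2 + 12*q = (q + 3)*(q^2 + 4*q) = (q + 3)*(q + 4)*(q)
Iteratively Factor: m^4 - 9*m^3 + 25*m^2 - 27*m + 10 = (m - 1)*(m^3 - 8*m^2 + 17*m - 10) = (m - 2)*(m - 1)*(m^2 - 6*m + 5) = (m - 2)*(m - 1)^2*(m - 5)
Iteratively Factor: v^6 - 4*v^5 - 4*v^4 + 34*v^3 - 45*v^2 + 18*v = (v)*(v^5 - 4*v^4 - 4*v^3 + 34*v^2 - 45*v + 18) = v*(v - 1)*(v^4 - 3*v^3 - 7*v^2 + 27*v - 18) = v*(v - 1)*(v + 3)*(v^3 - 6*v^2 + 11*v - 6) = v*(v - 1)^2*(v + 3)*(v^2 - 5*v + 6) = v*(v - 3)*(v - 1)^2*(v + 3)*(v - 2)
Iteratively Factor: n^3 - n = (n)*(n^2 - 1) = n*(n - 1)*(n + 1)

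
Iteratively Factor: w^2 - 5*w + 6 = (w - 3)*(w - 2)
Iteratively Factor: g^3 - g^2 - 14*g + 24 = (g - 3)*(g^2 + 2*g - 8) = (g - 3)*(g - 2)*(g + 4)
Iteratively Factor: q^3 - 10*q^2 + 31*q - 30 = (q - 2)*(q^2 - 8*q + 15) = (q - 5)*(q - 2)*(q - 3)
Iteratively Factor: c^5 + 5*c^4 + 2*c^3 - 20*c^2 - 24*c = (c + 2)*(c^4 + 3*c^3 - 4*c^2 - 12*c) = (c + 2)^2*(c^3 + c^2 - 6*c) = (c + 2)^2*(c + 3)*(c^2 - 2*c) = (c - 2)*(c + 2)^2*(c + 3)*(c)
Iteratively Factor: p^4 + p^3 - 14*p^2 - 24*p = (p + 2)*(p^3 - p^2 - 12*p) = (p + 2)*(p + 3)*(p^2 - 4*p) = (p - 4)*(p + 2)*(p + 3)*(p)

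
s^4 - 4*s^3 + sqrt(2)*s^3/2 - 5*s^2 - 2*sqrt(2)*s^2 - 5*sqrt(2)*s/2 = s*(s - 5)*(s + 1)*(s + sqrt(2)/2)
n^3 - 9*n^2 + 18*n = n*(n - 6)*(n - 3)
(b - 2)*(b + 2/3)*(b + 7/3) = b^3 + b^2 - 40*b/9 - 28/9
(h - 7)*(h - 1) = h^2 - 8*h + 7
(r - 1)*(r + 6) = r^2 + 5*r - 6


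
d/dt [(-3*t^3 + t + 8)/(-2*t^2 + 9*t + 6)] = 2*(3*t^4 - 27*t^3 - 26*t^2 + 16*t - 33)/(4*t^4 - 36*t^3 + 57*t^2 + 108*t + 36)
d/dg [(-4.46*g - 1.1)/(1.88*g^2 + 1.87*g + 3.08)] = (8.3848*g^2 + 4.136*g - 11.6798)/(3.5344*g^4 + 7.0312*g^3 + 15.0777*g^2 + 11.5192*g + 9.4864)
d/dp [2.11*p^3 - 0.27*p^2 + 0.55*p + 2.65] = 6.33*p^2 - 0.54*p + 0.55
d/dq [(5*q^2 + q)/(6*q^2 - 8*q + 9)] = (-46*q^2 + 90*q + 9)/(36*q^4 - 96*q^3 + 172*q^2 - 144*q + 81)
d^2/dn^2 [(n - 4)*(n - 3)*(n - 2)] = 6*n - 18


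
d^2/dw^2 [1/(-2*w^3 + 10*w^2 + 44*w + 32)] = ((3*w - 5)*(-w^3 + 5*w^2 + 22*w + 16) + (-3*w^2 + 10*w + 22)^2)/(-w^3 + 5*w^2 + 22*w + 16)^3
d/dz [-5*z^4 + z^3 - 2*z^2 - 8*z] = -20*z^3 + 3*z^2 - 4*z - 8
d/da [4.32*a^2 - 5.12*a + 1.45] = 8.64*a - 5.12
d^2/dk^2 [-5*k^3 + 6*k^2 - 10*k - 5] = 12 - 30*k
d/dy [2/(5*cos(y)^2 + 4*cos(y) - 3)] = 4*(5*cos(y) + 2)*sin(y)/(5*cos(y)^2 + 4*cos(y) - 3)^2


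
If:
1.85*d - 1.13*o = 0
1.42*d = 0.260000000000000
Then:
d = 0.18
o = 0.30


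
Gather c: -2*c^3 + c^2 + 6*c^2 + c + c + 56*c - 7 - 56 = -2*c^3 + 7*c^2 + 58*c - 63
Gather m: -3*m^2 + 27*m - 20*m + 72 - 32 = -3*m^2 + 7*m + 40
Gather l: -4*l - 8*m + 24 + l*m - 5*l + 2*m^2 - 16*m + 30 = l*(m - 9) + 2*m^2 - 24*m + 54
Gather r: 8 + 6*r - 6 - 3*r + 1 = 3*r + 3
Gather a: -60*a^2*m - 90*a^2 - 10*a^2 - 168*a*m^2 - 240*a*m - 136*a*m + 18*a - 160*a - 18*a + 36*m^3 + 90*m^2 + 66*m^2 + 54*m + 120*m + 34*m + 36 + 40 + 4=a^2*(-60*m - 100) + a*(-168*m^2 - 376*m - 160) + 36*m^3 + 156*m^2 + 208*m + 80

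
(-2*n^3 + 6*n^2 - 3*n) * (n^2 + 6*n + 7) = -2*n^5 - 6*n^4 + 19*n^3 + 24*n^2 - 21*n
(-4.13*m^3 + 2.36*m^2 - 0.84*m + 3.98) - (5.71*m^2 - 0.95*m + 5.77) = -4.13*m^3 - 3.35*m^2 + 0.11*m - 1.79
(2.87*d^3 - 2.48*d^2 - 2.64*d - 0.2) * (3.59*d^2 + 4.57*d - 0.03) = 10.3033*d^5 + 4.2127*d^4 - 20.8973*d^3 - 12.7084*d^2 - 0.8348*d + 0.006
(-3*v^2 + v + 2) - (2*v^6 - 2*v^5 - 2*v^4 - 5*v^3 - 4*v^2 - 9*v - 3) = -2*v^6 + 2*v^5 + 2*v^4 + 5*v^3 + v^2 + 10*v + 5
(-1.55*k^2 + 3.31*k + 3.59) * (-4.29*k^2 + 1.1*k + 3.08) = 6.6495*k^4 - 15.9049*k^3 - 16.5341*k^2 + 14.1438*k + 11.0572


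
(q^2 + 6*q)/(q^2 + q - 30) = q/(q - 5)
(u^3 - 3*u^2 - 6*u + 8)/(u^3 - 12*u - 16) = (u - 1)/(u + 2)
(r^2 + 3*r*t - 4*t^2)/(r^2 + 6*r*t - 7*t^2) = (r + 4*t)/(r + 7*t)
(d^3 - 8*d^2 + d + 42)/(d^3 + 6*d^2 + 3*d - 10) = (d^2 - 10*d + 21)/(d^2 + 4*d - 5)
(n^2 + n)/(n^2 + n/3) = 3*(n + 1)/(3*n + 1)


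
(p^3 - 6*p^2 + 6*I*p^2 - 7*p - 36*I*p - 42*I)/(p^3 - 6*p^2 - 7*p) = (p + 6*I)/p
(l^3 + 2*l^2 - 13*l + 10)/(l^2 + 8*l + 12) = (l^3 + 2*l^2 - 13*l + 10)/(l^2 + 8*l + 12)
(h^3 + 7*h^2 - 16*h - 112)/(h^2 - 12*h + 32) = (h^2 + 11*h + 28)/(h - 8)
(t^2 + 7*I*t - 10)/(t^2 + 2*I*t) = (t + 5*I)/t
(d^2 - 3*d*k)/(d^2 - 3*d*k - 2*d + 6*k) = d/(d - 2)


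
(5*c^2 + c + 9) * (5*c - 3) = 25*c^3 - 10*c^2 + 42*c - 27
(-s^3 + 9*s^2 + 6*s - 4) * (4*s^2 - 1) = -4*s^5 + 36*s^4 + 25*s^3 - 25*s^2 - 6*s + 4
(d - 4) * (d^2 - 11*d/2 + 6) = d^3 - 19*d^2/2 + 28*d - 24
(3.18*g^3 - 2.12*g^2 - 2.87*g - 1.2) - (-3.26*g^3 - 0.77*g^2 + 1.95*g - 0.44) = 6.44*g^3 - 1.35*g^2 - 4.82*g - 0.76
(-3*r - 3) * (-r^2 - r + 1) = 3*r^3 + 6*r^2 - 3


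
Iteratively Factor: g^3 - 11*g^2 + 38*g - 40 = (g - 4)*(g^2 - 7*g + 10) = (g - 4)*(g - 2)*(g - 5)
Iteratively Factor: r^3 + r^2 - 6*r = (r)*(r^2 + r - 6) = r*(r + 3)*(r - 2)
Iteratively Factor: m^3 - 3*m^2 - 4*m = (m - 4)*(m^2 + m) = m*(m - 4)*(m + 1)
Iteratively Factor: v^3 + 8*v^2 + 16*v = (v)*(v^2 + 8*v + 16) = v*(v + 4)*(v + 4)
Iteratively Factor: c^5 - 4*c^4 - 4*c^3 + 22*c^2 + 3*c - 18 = (c + 1)*(c^4 - 5*c^3 + c^2 + 21*c - 18) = (c - 3)*(c + 1)*(c^3 - 2*c^2 - 5*c + 6) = (c - 3)^2*(c + 1)*(c^2 + c - 2) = (c - 3)^2*(c - 1)*(c + 1)*(c + 2)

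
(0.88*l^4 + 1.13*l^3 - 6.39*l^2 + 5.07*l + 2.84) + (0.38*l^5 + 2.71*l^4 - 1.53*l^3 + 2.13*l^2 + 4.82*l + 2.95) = 0.38*l^5 + 3.59*l^4 - 0.4*l^3 - 4.26*l^2 + 9.89*l + 5.79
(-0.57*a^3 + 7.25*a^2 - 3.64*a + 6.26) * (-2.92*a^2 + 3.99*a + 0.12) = 1.6644*a^5 - 23.4443*a^4 + 39.4879*a^3 - 31.9328*a^2 + 24.5406*a + 0.7512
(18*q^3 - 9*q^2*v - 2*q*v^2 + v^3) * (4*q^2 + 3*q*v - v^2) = 72*q^5 + 18*q^4*v - 53*q^3*v^2 + 7*q^2*v^3 + 5*q*v^4 - v^5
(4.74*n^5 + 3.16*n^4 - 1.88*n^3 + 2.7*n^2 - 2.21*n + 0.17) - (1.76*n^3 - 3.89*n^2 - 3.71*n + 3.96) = 4.74*n^5 + 3.16*n^4 - 3.64*n^3 + 6.59*n^2 + 1.5*n - 3.79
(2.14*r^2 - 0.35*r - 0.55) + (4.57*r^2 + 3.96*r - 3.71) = 6.71*r^2 + 3.61*r - 4.26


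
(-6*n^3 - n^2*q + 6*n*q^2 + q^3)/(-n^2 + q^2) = 6*n + q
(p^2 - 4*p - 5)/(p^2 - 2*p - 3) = (p - 5)/(p - 3)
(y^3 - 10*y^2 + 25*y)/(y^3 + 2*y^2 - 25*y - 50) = y*(y - 5)/(y^2 + 7*y + 10)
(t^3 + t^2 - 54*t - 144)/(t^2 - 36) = (t^2 - 5*t - 24)/(t - 6)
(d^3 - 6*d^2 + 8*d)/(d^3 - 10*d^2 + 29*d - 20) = d*(d - 2)/(d^2 - 6*d + 5)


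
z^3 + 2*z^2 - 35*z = z*(z - 5)*(z + 7)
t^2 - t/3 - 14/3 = (t - 7/3)*(t + 2)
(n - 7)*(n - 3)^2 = n^3 - 13*n^2 + 51*n - 63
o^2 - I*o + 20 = (o - 5*I)*(o + 4*I)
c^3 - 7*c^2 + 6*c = c*(c - 6)*(c - 1)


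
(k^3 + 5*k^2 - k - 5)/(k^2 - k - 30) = (k^2 - 1)/(k - 6)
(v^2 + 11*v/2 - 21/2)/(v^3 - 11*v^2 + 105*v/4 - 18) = 2*(v + 7)/(2*v^2 - 19*v + 24)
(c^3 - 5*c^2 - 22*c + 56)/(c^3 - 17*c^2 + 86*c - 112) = (c + 4)/(c - 8)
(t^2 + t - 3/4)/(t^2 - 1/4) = (2*t + 3)/(2*t + 1)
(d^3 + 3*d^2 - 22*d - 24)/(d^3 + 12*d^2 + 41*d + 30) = (d - 4)/(d + 5)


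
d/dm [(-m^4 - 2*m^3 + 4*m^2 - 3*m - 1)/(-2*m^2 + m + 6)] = (4*m^5 + m^4 - 28*m^3 - 38*m^2 + 44*m - 17)/(4*m^4 - 4*m^3 - 23*m^2 + 12*m + 36)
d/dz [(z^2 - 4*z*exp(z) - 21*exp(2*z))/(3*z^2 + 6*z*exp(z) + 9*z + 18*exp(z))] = ((-z^2 + 4*z*exp(z) + 21*exp(2*z))*(2*z*exp(z) + 2*z + 8*exp(z) + 3) + 2*(z^2 + 2*z*exp(z) + 3*z + 6*exp(z))*(-2*z*exp(z) + z - 21*exp(2*z) - 2*exp(z)))/(3*(z^2 + 2*z*exp(z) + 3*z + 6*exp(z))^2)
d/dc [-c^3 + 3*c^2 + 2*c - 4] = -3*c^2 + 6*c + 2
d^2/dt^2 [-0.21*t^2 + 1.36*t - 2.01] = -0.420000000000000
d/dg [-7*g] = -7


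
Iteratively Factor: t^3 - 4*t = (t + 2)*(t^2 - 2*t) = (t - 2)*(t + 2)*(t)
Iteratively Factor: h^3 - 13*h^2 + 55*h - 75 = (h - 5)*(h^2 - 8*h + 15) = (h - 5)^2*(h - 3)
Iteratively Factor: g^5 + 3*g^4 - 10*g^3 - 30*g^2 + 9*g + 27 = (g - 1)*(g^4 + 4*g^3 - 6*g^2 - 36*g - 27) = (g - 1)*(g + 1)*(g^3 + 3*g^2 - 9*g - 27) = (g - 3)*(g - 1)*(g + 1)*(g^2 + 6*g + 9) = (g - 3)*(g - 1)*(g + 1)*(g + 3)*(g + 3)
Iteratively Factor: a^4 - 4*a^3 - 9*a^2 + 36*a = (a)*(a^3 - 4*a^2 - 9*a + 36) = a*(a - 3)*(a^2 - a - 12) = a*(a - 4)*(a - 3)*(a + 3)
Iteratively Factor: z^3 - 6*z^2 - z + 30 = (z + 2)*(z^2 - 8*z + 15) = (z - 3)*(z + 2)*(z - 5)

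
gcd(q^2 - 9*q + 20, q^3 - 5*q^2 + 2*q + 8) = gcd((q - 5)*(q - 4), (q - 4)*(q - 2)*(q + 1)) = q - 4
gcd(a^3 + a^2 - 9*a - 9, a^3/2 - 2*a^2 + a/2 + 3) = a^2 - 2*a - 3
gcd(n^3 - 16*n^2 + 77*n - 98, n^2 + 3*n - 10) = n - 2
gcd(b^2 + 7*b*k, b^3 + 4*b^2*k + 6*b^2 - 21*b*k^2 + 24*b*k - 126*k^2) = b + 7*k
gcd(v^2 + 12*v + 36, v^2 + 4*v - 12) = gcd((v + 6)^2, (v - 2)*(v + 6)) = v + 6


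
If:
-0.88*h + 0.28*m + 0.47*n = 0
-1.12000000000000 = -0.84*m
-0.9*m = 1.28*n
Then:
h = -0.08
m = 1.33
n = -0.94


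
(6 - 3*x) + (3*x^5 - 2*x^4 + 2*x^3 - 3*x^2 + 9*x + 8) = 3*x^5 - 2*x^4 + 2*x^3 - 3*x^2 + 6*x + 14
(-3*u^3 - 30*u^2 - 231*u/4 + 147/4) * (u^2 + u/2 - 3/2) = -3*u^5 - 63*u^4/2 - 273*u^3/4 + 423*u^2/8 + 105*u - 441/8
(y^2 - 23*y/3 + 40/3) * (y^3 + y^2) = y^5 - 20*y^4/3 + 17*y^3/3 + 40*y^2/3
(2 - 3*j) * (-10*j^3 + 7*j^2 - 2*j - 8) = 30*j^4 - 41*j^3 + 20*j^2 + 20*j - 16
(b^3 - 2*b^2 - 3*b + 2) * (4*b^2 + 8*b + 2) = 4*b^5 - 26*b^3 - 20*b^2 + 10*b + 4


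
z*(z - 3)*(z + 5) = z^3 + 2*z^2 - 15*z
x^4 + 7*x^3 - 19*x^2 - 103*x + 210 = (x - 3)*(x - 2)*(x + 5)*(x + 7)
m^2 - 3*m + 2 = (m - 2)*(m - 1)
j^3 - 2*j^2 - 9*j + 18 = (j - 3)*(j - 2)*(j + 3)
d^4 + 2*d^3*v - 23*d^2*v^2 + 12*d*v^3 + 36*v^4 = (d - 3*v)*(d - 2*v)*(d + v)*(d + 6*v)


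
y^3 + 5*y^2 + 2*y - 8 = (y - 1)*(y + 2)*(y + 4)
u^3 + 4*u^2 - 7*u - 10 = (u - 2)*(u + 1)*(u + 5)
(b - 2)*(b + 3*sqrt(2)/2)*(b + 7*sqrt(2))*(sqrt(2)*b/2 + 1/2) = sqrt(2)*b^4/2 - sqrt(2)*b^3 + 9*b^3 - 18*b^2 + 59*sqrt(2)*b^2/4 - 59*sqrt(2)*b/2 + 21*b/2 - 21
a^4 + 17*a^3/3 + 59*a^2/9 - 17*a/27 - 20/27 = (a - 1/3)*(a + 1/3)*(a + 5/3)*(a + 4)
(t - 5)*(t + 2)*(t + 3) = t^3 - 19*t - 30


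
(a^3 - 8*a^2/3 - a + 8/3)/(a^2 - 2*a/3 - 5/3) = (3*a^2 - 11*a + 8)/(3*a - 5)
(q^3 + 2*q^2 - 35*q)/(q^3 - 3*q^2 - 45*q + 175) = q/(q - 5)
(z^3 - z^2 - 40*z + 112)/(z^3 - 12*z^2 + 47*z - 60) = (z^2 + 3*z - 28)/(z^2 - 8*z + 15)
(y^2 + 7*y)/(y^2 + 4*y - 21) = y/(y - 3)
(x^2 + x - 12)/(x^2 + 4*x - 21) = (x + 4)/(x + 7)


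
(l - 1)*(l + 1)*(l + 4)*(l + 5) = l^4 + 9*l^3 + 19*l^2 - 9*l - 20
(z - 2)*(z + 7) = z^2 + 5*z - 14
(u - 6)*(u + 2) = u^2 - 4*u - 12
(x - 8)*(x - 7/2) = x^2 - 23*x/2 + 28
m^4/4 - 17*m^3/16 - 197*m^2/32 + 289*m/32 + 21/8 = (m/4 + 1)*(m - 7)*(m - 3/2)*(m + 1/4)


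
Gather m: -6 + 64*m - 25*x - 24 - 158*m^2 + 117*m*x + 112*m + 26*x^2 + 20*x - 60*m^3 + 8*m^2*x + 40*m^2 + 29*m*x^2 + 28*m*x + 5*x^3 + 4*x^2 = -60*m^3 + m^2*(8*x - 118) + m*(29*x^2 + 145*x + 176) + 5*x^3 + 30*x^2 - 5*x - 30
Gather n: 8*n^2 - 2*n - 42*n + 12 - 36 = 8*n^2 - 44*n - 24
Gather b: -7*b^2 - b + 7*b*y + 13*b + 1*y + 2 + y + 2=-7*b^2 + b*(7*y + 12) + 2*y + 4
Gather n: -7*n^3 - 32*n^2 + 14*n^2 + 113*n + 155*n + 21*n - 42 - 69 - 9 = -7*n^3 - 18*n^2 + 289*n - 120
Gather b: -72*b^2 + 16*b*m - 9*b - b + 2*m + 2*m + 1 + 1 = -72*b^2 + b*(16*m - 10) + 4*m + 2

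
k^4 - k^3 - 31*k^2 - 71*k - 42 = (k - 7)*(k + 1)*(k + 2)*(k + 3)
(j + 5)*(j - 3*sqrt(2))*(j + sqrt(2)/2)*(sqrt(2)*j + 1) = sqrt(2)*j^4 - 4*j^3 + 5*sqrt(2)*j^3 - 20*j^2 - 11*sqrt(2)*j^2/2 - 55*sqrt(2)*j/2 - 3*j - 15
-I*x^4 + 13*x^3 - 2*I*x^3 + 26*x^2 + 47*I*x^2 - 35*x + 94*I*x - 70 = (x + 2)*(x + 5*I)*(x + 7*I)*(-I*x + 1)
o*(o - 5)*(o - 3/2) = o^3 - 13*o^2/2 + 15*o/2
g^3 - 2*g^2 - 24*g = g*(g - 6)*(g + 4)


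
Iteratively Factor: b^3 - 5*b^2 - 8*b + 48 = (b + 3)*(b^2 - 8*b + 16) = (b - 4)*(b + 3)*(b - 4)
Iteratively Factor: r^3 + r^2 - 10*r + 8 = (r + 4)*(r^2 - 3*r + 2) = (r - 1)*(r + 4)*(r - 2)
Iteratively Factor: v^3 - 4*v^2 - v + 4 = (v - 1)*(v^2 - 3*v - 4) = (v - 1)*(v + 1)*(v - 4)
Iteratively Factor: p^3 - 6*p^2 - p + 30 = (p - 5)*(p^2 - p - 6) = (p - 5)*(p + 2)*(p - 3)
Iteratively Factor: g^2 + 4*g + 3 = (g + 1)*(g + 3)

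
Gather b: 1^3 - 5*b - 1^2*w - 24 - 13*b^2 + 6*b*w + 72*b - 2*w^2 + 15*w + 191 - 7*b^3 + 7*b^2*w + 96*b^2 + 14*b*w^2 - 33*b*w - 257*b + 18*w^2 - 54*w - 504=-7*b^3 + b^2*(7*w + 83) + b*(14*w^2 - 27*w - 190) + 16*w^2 - 40*w - 336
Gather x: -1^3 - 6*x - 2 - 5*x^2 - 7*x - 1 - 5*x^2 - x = -10*x^2 - 14*x - 4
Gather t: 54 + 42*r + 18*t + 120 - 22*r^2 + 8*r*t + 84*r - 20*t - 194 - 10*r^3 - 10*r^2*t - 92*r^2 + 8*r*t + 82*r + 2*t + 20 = -10*r^3 - 114*r^2 + 208*r + t*(-10*r^2 + 16*r)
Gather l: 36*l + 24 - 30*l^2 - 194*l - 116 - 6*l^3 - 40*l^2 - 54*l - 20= -6*l^3 - 70*l^2 - 212*l - 112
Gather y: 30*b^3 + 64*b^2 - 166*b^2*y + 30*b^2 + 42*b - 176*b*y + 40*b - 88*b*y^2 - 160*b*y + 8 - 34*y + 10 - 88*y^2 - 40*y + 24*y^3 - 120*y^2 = 30*b^3 + 94*b^2 + 82*b + 24*y^3 + y^2*(-88*b - 208) + y*(-166*b^2 - 336*b - 74) + 18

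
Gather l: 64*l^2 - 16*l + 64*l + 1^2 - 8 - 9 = 64*l^2 + 48*l - 16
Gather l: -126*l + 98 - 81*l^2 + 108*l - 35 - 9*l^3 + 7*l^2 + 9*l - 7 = -9*l^3 - 74*l^2 - 9*l + 56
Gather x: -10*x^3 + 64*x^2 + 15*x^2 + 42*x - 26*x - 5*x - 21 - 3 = -10*x^3 + 79*x^2 + 11*x - 24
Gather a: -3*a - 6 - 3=-3*a - 9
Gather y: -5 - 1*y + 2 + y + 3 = 0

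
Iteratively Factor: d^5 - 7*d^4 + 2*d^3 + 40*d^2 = (d - 4)*(d^4 - 3*d^3 - 10*d^2) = d*(d - 4)*(d^3 - 3*d^2 - 10*d) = d*(d - 5)*(d - 4)*(d^2 + 2*d) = d*(d - 5)*(d - 4)*(d + 2)*(d)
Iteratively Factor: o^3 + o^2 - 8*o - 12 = (o - 3)*(o^2 + 4*o + 4) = (o - 3)*(o + 2)*(o + 2)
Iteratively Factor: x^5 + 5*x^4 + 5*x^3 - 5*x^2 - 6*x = (x + 3)*(x^4 + 2*x^3 - x^2 - 2*x) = (x + 2)*(x + 3)*(x^3 - x) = (x + 1)*(x + 2)*(x + 3)*(x^2 - x) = (x - 1)*(x + 1)*(x + 2)*(x + 3)*(x)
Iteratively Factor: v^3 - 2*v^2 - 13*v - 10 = (v + 1)*(v^2 - 3*v - 10) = (v + 1)*(v + 2)*(v - 5)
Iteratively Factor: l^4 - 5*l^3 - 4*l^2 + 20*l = (l - 2)*(l^3 - 3*l^2 - 10*l) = (l - 5)*(l - 2)*(l^2 + 2*l) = (l - 5)*(l - 2)*(l + 2)*(l)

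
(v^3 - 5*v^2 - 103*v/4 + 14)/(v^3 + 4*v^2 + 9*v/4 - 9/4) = (2*v^2 - 9*v - 56)/(2*v^2 + 9*v + 9)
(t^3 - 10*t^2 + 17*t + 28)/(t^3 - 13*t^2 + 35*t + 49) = (t - 4)/(t - 7)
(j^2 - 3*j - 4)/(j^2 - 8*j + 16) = (j + 1)/(j - 4)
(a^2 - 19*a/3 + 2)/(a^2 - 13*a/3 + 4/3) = (a - 6)/(a - 4)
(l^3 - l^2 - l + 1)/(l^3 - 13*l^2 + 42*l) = (l^3 - l^2 - l + 1)/(l*(l^2 - 13*l + 42))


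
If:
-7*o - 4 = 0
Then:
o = -4/7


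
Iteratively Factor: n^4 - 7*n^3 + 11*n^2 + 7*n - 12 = (n - 3)*(n^3 - 4*n^2 - n + 4) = (n - 3)*(n - 1)*(n^2 - 3*n - 4) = (n - 3)*(n - 1)*(n + 1)*(n - 4)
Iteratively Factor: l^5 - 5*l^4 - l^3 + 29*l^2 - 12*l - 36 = (l - 3)*(l^4 - 2*l^3 - 7*l^2 + 8*l + 12) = (l - 3)*(l - 2)*(l^3 - 7*l - 6) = (l - 3)*(l - 2)*(l + 1)*(l^2 - l - 6) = (l - 3)*(l - 2)*(l + 1)*(l + 2)*(l - 3)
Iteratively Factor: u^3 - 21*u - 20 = (u - 5)*(u^2 + 5*u + 4) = (u - 5)*(u + 4)*(u + 1)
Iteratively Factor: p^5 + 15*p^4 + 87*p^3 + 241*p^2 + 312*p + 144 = (p + 3)*(p^4 + 12*p^3 + 51*p^2 + 88*p + 48) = (p + 3)^2*(p^3 + 9*p^2 + 24*p + 16) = (p + 3)^2*(p + 4)*(p^2 + 5*p + 4) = (p + 1)*(p + 3)^2*(p + 4)*(p + 4)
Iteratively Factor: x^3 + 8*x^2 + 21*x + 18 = (x + 3)*(x^2 + 5*x + 6) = (x + 2)*(x + 3)*(x + 3)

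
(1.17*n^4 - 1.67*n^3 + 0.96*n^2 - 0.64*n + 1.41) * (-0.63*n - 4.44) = -0.7371*n^5 - 4.1427*n^4 + 6.81*n^3 - 3.8592*n^2 + 1.9533*n - 6.2604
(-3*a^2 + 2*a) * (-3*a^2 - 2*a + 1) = 9*a^4 - 7*a^2 + 2*a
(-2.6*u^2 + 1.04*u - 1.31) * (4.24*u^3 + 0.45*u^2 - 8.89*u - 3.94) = -11.024*u^5 + 3.2396*u^4 + 18.0276*u^3 + 0.408899999999999*u^2 + 7.5483*u + 5.1614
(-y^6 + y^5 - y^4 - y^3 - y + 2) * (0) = 0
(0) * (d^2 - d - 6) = 0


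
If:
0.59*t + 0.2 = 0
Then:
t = -0.34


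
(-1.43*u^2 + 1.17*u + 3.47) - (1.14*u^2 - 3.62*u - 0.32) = -2.57*u^2 + 4.79*u + 3.79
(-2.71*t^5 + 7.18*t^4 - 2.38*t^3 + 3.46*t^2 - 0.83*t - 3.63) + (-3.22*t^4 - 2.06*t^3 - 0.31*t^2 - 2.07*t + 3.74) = -2.71*t^5 + 3.96*t^4 - 4.44*t^3 + 3.15*t^2 - 2.9*t + 0.11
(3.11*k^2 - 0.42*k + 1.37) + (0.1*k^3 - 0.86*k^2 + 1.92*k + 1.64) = 0.1*k^3 + 2.25*k^2 + 1.5*k + 3.01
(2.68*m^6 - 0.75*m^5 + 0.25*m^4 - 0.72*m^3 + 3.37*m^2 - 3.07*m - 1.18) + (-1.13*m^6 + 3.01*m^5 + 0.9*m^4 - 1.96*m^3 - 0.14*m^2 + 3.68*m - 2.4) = 1.55*m^6 + 2.26*m^5 + 1.15*m^4 - 2.68*m^3 + 3.23*m^2 + 0.61*m - 3.58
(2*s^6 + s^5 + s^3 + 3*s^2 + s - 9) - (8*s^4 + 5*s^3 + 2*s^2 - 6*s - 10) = 2*s^6 + s^5 - 8*s^4 - 4*s^3 + s^2 + 7*s + 1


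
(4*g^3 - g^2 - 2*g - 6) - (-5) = 4*g^3 - g^2 - 2*g - 1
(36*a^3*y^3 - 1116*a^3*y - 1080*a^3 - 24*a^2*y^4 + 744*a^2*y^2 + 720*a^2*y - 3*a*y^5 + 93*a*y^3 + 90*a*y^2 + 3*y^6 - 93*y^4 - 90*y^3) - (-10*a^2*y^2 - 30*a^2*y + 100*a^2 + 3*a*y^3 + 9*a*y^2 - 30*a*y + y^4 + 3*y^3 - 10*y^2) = 36*a^3*y^3 - 1116*a^3*y - 1080*a^3 - 24*a^2*y^4 + 754*a^2*y^2 + 750*a^2*y - 100*a^2 - 3*a*y^5 + 90*a*y^3 + 81*a*y^2 + 30*a*y + 3*y^6 - 94*y^4 - 93*y^3 + 10*y^2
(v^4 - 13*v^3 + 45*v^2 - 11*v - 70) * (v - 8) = v^5 - 21*v^4 + 149*v^3 - 371*v^2 + 18*v + 560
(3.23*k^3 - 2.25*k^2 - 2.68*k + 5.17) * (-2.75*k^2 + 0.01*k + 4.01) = -8.8825*k^5 + 6.2198*k^4 + 20.2998*k^3 - 23.2668*k^2 - 10.6951*k + 20.7317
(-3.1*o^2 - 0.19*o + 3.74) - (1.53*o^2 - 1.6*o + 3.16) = -4.63*o^2 + 1.41*o + 0.58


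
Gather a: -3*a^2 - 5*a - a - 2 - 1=-3*a^2 - 6*a - 3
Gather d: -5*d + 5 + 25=30 - 5*d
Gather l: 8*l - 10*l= -2*l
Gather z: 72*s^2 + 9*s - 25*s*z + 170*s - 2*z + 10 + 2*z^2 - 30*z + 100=72*s^2 + 179*s + 2*z^2 + z*(-25*s - 32) + 110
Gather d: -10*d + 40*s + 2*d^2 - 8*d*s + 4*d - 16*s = 2*d^2 + d*(-8*s - 6) + 24*s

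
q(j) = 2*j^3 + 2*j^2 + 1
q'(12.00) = 912.00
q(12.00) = 3745.00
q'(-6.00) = 192.00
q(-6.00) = -359.00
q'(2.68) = 53.81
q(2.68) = 53.86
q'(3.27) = 77.24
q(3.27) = 92.32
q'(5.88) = 230.97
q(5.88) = 476.74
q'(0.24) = 1.31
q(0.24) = 1.14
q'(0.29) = 1.66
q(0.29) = 1.22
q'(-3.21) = 48.98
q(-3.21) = -44.54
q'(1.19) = 13.26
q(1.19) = 7.20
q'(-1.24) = 4.27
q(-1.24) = 0.26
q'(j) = 6*j^2 + 4*j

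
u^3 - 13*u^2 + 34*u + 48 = (u - 8)*(u - 6)*(u + 1)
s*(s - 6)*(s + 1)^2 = s^4 - 4*s^3 - 11*s^2 - 6*s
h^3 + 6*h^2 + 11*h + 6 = (h + 1)*(h + 2)*(h + 3)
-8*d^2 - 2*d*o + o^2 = (-4*d + o)*(2*d + o)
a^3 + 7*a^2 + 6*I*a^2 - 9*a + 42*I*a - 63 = (a + 7)*(a + 3*I)^2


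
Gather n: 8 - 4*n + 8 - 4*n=16 - 8*n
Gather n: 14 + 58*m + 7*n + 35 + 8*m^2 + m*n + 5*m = 8*m^2 + 63*m + n*(m + 7) + 49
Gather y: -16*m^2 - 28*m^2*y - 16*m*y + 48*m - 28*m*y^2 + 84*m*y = -16*m^2 - 28*m*y^2 + 48*m + y*(-28*m^2 + 68*m)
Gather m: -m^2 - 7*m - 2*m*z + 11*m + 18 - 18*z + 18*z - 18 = -m^2 + m*(4 - 2*z)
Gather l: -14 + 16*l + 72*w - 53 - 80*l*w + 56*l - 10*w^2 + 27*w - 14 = l*(72 - 80*w) - 10*w^2 + 99*w - 81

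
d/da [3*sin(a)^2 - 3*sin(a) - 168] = 3*sin(2*a) - 3*cos(a)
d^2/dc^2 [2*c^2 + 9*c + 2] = 4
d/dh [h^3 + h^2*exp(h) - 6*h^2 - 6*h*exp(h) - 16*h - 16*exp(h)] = h^2*exp(h) + 3*h^2 - 4*h*exp(h) - 12*h - 22*exp(h) - 16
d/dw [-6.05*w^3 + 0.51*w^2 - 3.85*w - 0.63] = -18.15*w^2 + 1.02*w - 3.85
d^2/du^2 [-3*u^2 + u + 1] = -6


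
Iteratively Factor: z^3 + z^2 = (z)*(z^2 + z) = z^2*(z + 1)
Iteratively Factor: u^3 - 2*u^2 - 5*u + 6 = (u + 2)*(u^2 - 4*u + 3) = (u - 1)*(u + 2)*(u - 3)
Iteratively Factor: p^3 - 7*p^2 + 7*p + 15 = (p + 1)*(p^2 - 8*p + 15) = (p - 5)*(p + 1)*(p - 3)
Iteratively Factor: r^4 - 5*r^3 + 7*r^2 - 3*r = (r - 1)*(r^3 - 4*r^2 + 3*r) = (r - 3)*(r - 1)*(r^2 - r) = (r - 3)*(r - 1)^2*(r)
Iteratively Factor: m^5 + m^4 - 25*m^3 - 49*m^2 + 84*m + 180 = (m - 2)*(m^4 + 3*m^3 - 19*m^2 - 87*m - 90) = (m - 2)*(m + 3)*(m^3 - 19*m - 30) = (m - 5)*(m - 2)*(m + 3)*(m^2 + 5*m + 6) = (m - 5)*(m - 2)*(m + 2)*(m + 3)*(m + 3)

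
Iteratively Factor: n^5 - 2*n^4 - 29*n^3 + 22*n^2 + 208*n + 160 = (n + 1)*(n^4 - 3*n^3 - 26*n^2 + 48*n + 160) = (n - 4)*(n + 1)*(n^3 + n^2 - 22*n - 40) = (n - 4)*(n + 1)*(n + 2)*(n^2 - n - 20) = (n - 4)*(n + 1)*(n + 2)*(n + 4)*(n - 5)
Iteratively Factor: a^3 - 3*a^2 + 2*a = (a - 2)*(a^2 - a) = (a - 2)*(a - 1)*(a)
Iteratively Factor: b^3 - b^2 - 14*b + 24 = (b + 4)*(b^2 - 5*b + 6) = (b - 2)*(b + 4)*(b - 3)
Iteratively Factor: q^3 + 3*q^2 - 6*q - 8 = (q - 2)*(q^2 + 5*q + 4) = (q - 2)*(q + 1)*(q + 4)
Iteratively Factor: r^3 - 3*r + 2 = (r + 2)*(r^2 - 2*r + 1) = (r - 1)*(r + 2)*(r - 1)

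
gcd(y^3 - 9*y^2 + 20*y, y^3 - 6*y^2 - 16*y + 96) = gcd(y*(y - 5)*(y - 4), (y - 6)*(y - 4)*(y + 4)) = y - 4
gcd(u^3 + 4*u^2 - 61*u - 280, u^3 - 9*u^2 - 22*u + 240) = u^2 - 3*u - 40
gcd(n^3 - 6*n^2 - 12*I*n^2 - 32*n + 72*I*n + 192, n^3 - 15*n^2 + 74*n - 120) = n - 6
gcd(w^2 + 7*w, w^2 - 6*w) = w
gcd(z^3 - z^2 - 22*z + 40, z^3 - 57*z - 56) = 1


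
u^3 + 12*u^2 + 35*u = u*(u + 5)*(u + 7)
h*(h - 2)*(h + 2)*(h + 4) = h^4 + 4*h^3 - 4*h^2 - 16*h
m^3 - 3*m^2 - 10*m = m*(m - 5)*(m + 2)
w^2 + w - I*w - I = (w + 1)*(w - I)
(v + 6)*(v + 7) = v^2 + 13*v + 42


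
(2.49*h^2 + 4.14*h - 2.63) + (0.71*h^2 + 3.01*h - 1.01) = 3.2*h^2 + 7.15*h - 3.64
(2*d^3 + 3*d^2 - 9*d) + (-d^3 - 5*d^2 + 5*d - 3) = d^3 - 2*d^2 - 4*d - 3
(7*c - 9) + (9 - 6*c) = c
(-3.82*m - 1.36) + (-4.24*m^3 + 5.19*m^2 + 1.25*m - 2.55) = -4.24*m^3 + 5.19*m^2 - 2.57*m - 3.91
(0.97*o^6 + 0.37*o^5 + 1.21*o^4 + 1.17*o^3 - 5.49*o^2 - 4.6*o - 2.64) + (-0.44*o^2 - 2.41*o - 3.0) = 0.97*o^6 + 0.37*o^5 + 1.21*o^4 + 1.17*o^3 - 5.93*o^2 - 7.01*o - 5.64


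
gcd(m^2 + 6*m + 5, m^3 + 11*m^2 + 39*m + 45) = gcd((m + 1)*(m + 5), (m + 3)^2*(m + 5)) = m + 5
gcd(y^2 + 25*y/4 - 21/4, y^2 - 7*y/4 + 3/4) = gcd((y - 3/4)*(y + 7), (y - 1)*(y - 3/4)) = y - 3/4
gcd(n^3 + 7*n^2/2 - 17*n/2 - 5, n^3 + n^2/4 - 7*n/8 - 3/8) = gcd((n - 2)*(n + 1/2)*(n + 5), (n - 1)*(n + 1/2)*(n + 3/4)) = n + 1/2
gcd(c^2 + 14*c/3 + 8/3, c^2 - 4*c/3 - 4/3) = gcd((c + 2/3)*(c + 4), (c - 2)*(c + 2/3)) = c + 2/3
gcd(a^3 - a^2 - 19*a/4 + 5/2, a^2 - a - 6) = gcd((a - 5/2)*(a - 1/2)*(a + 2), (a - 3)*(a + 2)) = a + 2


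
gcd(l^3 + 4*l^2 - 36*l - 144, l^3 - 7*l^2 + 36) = l - 6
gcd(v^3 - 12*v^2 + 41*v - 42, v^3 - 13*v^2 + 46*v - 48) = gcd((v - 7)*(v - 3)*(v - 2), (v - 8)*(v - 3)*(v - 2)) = v^2 - 5*v + 6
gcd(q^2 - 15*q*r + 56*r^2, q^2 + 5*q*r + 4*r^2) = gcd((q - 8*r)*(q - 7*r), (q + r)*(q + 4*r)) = 1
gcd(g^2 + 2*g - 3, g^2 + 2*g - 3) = g^2 + 2*g - 3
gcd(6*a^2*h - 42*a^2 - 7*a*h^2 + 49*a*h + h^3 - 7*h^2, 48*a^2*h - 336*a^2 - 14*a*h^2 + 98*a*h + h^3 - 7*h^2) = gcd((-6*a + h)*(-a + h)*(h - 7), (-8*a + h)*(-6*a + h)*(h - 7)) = 6*a*h - 42*a - h^2 + 7*h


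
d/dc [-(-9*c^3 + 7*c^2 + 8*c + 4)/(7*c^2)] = (9*c^3 + 8*c + 8)/(7*c^3)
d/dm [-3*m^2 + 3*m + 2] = 3 - 6*m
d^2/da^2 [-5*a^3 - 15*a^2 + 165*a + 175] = -30*a - 30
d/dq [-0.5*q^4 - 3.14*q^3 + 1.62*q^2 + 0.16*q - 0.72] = -2.0*q^3 - 9.42*q^2 + 3.24*q + 0.16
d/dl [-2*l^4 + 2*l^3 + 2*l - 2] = -8*l^3 + 6*l^2 + 2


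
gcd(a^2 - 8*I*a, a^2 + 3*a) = a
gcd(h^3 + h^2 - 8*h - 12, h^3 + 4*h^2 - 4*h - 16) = h + 2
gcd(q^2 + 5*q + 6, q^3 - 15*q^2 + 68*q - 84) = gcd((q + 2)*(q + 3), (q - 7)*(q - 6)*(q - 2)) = 1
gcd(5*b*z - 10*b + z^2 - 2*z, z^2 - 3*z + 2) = z - 2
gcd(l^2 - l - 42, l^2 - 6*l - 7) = l - 7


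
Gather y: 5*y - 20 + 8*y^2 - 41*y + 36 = 8*y^2 - 36*y + 16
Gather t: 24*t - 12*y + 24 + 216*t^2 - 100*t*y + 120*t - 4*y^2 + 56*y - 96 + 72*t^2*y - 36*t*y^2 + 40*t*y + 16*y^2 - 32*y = t^2*(72*y + 216) + t*(-36*y^2 - 60*y + 144) + 12*y^2 + 12*y - 72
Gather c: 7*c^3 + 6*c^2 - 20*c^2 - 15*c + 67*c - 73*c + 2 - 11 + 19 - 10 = 7*c^3 - 14*c^2 - 21*c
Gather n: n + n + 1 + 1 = 2*n + 2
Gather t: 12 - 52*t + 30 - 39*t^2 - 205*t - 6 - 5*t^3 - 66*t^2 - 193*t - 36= -5*t^3 - 105*t^2 - 450*t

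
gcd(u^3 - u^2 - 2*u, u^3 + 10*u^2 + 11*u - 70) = u - 2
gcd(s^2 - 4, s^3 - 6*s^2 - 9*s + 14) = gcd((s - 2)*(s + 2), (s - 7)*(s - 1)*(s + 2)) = s + 2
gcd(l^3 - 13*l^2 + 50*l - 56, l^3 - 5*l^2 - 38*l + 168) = l^2 - 11*l + 28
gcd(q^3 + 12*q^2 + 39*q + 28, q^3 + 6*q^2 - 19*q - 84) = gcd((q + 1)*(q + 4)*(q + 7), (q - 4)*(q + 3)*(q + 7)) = q + 7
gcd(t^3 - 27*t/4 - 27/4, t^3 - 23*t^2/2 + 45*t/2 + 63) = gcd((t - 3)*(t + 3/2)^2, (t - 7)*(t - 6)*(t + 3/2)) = t + 3/2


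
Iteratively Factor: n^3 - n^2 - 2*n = (n + 1)*(n^2 - 2*n) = n*(n + 1)*(n - 2)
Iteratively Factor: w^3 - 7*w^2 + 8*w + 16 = (w - 4)*(w^2 - 3*w - 4) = (w - 4)^2*(w + 1)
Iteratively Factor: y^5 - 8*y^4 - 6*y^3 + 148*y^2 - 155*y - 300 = (y - 5)*(y^4 - 3*y^3 - 21*y^2 + 43*y + 60) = (y - 5)*(y + 4)*(y^3 - 7*y^2 + 7*y + 15) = (y - 5)^2*(y + 4)*(y^2 - 2*y - 3) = (y - 5)^2*(y - 3)*(y + 4)*(y + 1)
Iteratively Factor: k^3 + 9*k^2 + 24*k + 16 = (k + 4)*(k^2 + 5*k + 4) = (k + 1)*(k + 4)*(k + 4)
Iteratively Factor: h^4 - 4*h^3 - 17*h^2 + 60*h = (h - 5)*(h^3 + h^2 - 12*h) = (h - 5)*(h - 3)*(h^2 + 4*h) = (h - 5)*(h - 3)*(h + 4)*(h)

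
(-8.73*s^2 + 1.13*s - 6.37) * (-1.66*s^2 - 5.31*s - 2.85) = 14.4918*s^4 + 44.4805*s^3 + 29.4544*s^2 + 30.6042*s + 18.1545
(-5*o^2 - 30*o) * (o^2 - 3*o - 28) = -5*o^4 - 15*o^3 + 230*o^2 + 840*o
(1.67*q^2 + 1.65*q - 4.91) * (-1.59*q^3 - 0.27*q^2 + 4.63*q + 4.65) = -2.6553*q^5 - 3.0744*q^4 + 15.0935*q^3 + 16.7307*q^2 - 15.0608*q - 22.8315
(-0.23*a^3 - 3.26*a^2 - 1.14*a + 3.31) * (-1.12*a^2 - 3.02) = 0.2576*a^5 + 3.6512*a^4 + 1.9714*a^3 + 6.138*a^2 + 3.4428*a - 9.9962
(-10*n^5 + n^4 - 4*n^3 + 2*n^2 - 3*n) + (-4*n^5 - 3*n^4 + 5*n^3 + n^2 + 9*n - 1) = -14*n^5 - 2*n^4 + n^3 + 3*n^2 + 6*n - 1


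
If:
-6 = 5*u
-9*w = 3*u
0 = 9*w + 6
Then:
No Solution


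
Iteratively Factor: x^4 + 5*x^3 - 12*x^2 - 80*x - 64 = (x + 1)*(x^3 + 4*x^2 - 16*x - 64) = (x - 4)*(x + 1)*(x^2 + 8*x + 16) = (x - 4)*(x + 1)*(x + 4)*(x + 4)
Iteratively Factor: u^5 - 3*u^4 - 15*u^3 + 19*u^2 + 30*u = (u + 1)*(u^4 - 4*u^3 - 11*u^2 + 30*u) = (u + 1)*(u + 3)*(u^3 - 7*u^2 + 10*u) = (u - 5)*(u + 1)*(u + 3)*(u^2 - 2*u) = (u - 5)*(u - 2)*(u + 1)*(u + 3)*(u)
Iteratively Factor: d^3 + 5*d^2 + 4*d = (d + 1)*(d^2 + 4*d) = (d + 1)*(d + 4)*(d)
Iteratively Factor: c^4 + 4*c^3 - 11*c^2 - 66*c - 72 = (c + 3)*(c^3 + c^2 - 14*c - 24) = (c + 2)*(c + 3)*(c^2 - c - 12) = (c - 4)*(c + 2)*(c + 3)*(c + 3)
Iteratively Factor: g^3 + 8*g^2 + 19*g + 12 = (g + 4)*(g^2 + 4*g + 3) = (g + 3)*(g + 4)*(g + 1)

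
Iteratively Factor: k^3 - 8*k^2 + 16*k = (k - 4)*(k^2 - 4*k) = k*(k - 4)*(k - 4)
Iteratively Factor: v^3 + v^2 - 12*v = (v)*(v^2 + v - 12) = v*(v + 4)*(v - 3)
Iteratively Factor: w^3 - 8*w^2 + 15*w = (w)*(w^2 - 8*w + 15) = w*(w - 3)*(w - 5)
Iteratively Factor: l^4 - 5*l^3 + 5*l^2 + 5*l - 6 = (l - 2)*(l^3 - 3*l^2 - l + 3) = (l - 3)*(l - 2)*(l^2 - 1) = (l - 3)*(l - 2)*(l - 1)*(l + 1)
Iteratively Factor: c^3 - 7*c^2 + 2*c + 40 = (c - 4)*(c^2 - 3*c - 10) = (c - 5)*(c - 4)*(c + 2)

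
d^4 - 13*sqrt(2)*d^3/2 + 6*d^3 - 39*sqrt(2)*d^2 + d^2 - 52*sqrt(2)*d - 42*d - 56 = (d + 2)*(d + 4)*(d - 7*sqrt(2))*(d + sqrt(2)/2)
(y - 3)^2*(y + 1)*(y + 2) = y^4 - 3*y^3 - 7*y^2 + 15*y + 18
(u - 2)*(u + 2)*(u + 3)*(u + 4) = u^4 + 7*u^3 + 8*u^2 - 28*u - 48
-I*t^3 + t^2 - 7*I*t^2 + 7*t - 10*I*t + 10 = (t + 2)*(t + 5)*(-I*t + 1)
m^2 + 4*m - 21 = (m - 3)*(m + 7)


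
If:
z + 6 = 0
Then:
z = -6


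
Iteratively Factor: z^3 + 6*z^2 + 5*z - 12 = (z + 4)*(z^2 + 2*z - 3) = (z + 3)*(z + 4)*(z - 1)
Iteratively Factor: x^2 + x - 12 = (x + 4)*(x - 3)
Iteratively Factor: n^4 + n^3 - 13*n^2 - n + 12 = (n + 4)*(n^3 - 3*n^2 - n + 3) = (n + 1)*(n + 4)*(n^2 - 4*n + 3) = (n - 1)*(n + 1)*(n + 4)*(n - 3)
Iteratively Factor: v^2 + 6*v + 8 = (v + 2)*(v + 4)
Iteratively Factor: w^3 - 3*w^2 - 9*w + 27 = (w + 3)*(w^2 - 6*w + 9) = (w - 3)*(w + 3)*(w - 3)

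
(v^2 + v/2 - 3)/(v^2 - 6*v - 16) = (v - 3/2)/(v - 8)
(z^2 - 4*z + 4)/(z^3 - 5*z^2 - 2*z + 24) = (z^2 - 4*z + 4)/(z^3 - 5*z^2 - 2*z + 24)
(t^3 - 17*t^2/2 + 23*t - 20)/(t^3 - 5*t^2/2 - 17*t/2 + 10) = (2*t^2 - 9*t + 10)/(2*t^2 + 3*t - 5)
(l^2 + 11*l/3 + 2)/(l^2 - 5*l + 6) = (l^2 + 11*l/3 + 2)/(l^2 - 5*l + 6)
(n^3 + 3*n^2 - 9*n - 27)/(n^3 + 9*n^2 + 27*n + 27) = (n - 3)/(n + 3)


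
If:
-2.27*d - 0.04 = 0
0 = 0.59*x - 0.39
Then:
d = -0.02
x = 0.66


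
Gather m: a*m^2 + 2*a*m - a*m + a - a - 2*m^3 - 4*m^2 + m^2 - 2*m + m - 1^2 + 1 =-2*m^3 + m^2*(a - 3) + m*(a - 1)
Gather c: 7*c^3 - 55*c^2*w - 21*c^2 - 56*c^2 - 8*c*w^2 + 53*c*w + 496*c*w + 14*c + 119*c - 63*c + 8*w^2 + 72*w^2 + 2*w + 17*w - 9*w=7*c^3 + c^2*(-55*w - 77) + c*(-8*w^2 + 549*w + 70) + 80*w^2 + 10*w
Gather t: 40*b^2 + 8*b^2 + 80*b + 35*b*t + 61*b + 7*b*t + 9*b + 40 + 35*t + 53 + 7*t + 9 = 48*b^2 + 150*b + t*(42*b + 42) + 102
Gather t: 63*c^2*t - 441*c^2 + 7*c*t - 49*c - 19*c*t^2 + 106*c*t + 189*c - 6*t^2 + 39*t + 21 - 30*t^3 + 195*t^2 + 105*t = -441*c^2 + 140*c - 30*t^3 + t^2*(189 - 19*c) + t*(63*c^2 + 113*c + 144) + 21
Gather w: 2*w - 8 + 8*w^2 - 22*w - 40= 8*w^2 - 20*w - 48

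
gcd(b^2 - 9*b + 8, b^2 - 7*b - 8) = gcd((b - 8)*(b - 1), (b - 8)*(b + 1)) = b - 8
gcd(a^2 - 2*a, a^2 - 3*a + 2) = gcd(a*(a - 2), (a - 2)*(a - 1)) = a - 2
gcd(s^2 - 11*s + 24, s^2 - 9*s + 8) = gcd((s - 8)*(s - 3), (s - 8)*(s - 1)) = s - 8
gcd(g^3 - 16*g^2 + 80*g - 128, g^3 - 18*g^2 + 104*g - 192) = g^2 - 12*g + 32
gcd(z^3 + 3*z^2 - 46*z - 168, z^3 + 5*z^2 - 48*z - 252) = z^2 - z - 42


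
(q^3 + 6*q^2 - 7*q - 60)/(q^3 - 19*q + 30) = (q + 4)/(q - 2)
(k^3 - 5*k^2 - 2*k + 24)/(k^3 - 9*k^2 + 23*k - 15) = (k^2 - 2*k - 8)/(k^2 - 6*k + 5)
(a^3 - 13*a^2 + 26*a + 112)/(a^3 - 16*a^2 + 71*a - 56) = (a + 2)/(a - 1)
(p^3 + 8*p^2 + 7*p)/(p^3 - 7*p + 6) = p*(p^2 + 8*p + 7)/(p^3 - 7*p + 6)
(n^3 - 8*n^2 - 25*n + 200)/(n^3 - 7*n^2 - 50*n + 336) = (n^2 - 25)/(n^2 + n - 42)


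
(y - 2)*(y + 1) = y^2 - y - 2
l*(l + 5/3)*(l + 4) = l^3 + 17*l^2/3 + 20*l/3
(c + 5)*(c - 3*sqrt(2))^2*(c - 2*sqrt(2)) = c^4 - 8*sqrt(2)*c^3 + 5*c^3 - 40*sqrt(2)*c^2 + 42*c^2 - 36*sqrt(2)*c + 210*c - 180*sqrt(2)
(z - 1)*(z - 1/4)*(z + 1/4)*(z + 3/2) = z^4 + z^3/2 - 25*z^2/16 - z/32 + 3/32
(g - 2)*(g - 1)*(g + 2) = g^3 - g^2 - 4*g + 4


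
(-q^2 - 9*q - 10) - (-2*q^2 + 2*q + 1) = q^2 - 11*q - 11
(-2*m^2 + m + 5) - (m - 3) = 8 - 2*m^2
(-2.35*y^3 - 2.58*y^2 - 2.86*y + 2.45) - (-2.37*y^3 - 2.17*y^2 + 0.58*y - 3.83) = 0.02*y^3 - 0.41*y^2 - 3.44*y + 6.28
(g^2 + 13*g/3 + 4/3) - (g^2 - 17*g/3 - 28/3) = 10*g + 32/3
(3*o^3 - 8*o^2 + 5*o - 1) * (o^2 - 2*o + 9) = 3*o^5 - 14*o^4 + 48*o^3 - 83*o^2 + 47*o - 9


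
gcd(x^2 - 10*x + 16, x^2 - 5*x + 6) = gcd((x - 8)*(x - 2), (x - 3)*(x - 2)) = x - 2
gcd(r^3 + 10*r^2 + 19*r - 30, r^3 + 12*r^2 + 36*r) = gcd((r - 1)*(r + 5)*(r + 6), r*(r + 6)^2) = r + 6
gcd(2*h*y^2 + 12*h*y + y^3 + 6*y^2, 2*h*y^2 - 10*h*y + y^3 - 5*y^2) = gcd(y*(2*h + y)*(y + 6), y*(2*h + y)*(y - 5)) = 2*h*y + y^2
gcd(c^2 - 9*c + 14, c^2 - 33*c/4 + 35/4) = c - 7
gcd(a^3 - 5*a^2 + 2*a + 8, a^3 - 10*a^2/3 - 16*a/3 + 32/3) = a - 4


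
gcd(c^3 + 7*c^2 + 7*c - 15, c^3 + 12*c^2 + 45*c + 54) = c + 3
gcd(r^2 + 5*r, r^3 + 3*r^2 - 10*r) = r^2 + 5*r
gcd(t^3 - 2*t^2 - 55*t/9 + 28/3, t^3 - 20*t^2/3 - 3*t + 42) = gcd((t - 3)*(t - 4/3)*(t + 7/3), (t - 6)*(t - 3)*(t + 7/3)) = t^2 - 2*t/3 - 7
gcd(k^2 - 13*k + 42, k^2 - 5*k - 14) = k - 7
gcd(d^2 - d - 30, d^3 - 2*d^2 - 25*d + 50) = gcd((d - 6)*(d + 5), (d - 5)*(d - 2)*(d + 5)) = d + 5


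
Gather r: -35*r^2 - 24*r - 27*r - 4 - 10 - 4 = -35*r^2 - 51*r - 18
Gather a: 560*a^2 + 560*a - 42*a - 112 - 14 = 560*a^2 + 518*a - 126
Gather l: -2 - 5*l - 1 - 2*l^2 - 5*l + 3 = -2*l^2 - 10*l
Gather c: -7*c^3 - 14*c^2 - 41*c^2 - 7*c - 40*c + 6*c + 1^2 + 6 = -7*c^3 - 55*c^2 - 41*c + 7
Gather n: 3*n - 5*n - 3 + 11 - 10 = -2*n - 2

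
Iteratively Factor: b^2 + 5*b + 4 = (b + 4)*(b + 1)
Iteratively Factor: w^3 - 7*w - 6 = (w - 3)*(w^2 + 3*w + 2) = (w - 3)*(w + 1)*(w + 2)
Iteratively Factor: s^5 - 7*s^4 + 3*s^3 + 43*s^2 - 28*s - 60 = (s - 2)*(s^4 - 5*s^3 - 7*s^2 + 29*s + 30) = (s - 2)*(s + 2)*(s^3 - 7*s^2 + 7*s + 15) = (s - 5)*(s - 2)*(s + 2)*(s^2 - 2*s - 3) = (s - 5)*(s - 3)*(s - 2)*(s + 2)*(s + 1)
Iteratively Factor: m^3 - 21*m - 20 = (m + 4)*(m^2 - 4*m - 5) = (m - 5)*(m + 4)*(m + 1)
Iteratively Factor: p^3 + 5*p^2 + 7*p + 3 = (p + 1)*(p^2 + 4*p + 3) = (p + 1)*(p + 3)*(p + 1)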